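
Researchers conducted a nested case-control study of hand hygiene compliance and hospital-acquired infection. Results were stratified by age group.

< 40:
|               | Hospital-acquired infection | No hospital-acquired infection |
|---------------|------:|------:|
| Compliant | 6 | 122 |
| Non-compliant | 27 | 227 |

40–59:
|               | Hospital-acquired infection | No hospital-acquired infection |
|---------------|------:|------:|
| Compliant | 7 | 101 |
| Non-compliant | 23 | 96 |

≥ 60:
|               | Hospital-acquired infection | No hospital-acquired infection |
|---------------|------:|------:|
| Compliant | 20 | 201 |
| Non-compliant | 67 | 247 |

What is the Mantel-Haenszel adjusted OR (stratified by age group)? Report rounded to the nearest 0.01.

0.36

OR_MH = Σ(aᵢdᵢ/nᵢ) / Σ(bᵢcᵢ/nᵢ), where nᵢ is the stratum total.
Stratum 1 (< 40): n = 382; a·d/n = 6·227/382 = 3.5654; b·c/n = 122·27/382 = 8.6230
Stratum 2 (40–59): n = 227; a·d/n = 7·96/227 = 2.9604; b·c/n = 101·23/227 = 10.2335
Stratum 3 (≥ 60): n = 535; a·d/n = 20·247/535 = 9.2336; b·c/n = 201·67/535 = 25.1720
OR_MH = (3.5654 + 2.9604 + 9.2336) / (8.6230 + 10.2335 + 25.1720) = 15.7594 / 44.0285 = 0.35794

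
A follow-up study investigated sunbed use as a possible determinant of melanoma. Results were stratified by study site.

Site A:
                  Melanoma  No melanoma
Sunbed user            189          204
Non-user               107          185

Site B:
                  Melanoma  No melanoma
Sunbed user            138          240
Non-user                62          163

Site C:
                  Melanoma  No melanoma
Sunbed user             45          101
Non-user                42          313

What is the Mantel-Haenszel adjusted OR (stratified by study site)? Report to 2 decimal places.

1.79

OR_MH = Σ(aᵢdᵢ/nᵢ) / Σ(bᵢcᵢ/nᵢ), where nᵢ is the stratum total.
Stratum 1 (Site A): n = 685; a·d/n = 189·185/685 = 51.0438; b·c/n = 204·107/685 = 31.8657
Stratum 2 (Site B): n = 603; a·d/n = 138·163/603 = 37.3035; b·c/n = 240·62/603 = 24.6766
Stratum 3 (Site C): n = 501; a·d/n = 45·313/501 = 28.1138; b·c/n = 101·42/501 = 8.4671
OR_MH = (51.0438 + 37.3035 + 28.1138) / (31.8657 + 24.6766 + 8.4671) = 116.4611 / 65.0094 = 1.79145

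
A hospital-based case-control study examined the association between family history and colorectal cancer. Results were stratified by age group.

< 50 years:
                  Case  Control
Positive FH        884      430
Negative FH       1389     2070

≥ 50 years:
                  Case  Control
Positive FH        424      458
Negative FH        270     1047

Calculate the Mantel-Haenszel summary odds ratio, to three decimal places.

3.227

OR_MH = Σ(aᵢdᵢ/nᵢ) / Σ(bᵢcᵢ/nᵢ), where nᵢ is the stratum total.
Stratum 1 (< 50 years): n = 4773; a·d/n = 884·2070/4773 = 383.3815; b·c/n = 430·1389/4773 = 125.1351
Stratum 2 (≥ 50 years): n = 2199; a·d/n = 424·1047/2199 = 201.8772; b·c/n = 458·270/2199 = 56.2347
OR_MH = (383.3815 + 201.8772) / (125.1351 + 56.2347) = 585.2587 / 181.3698 = 3.22688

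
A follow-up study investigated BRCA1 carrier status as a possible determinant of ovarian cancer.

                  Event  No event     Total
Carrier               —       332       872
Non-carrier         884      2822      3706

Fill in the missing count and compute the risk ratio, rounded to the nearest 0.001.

2.596

The missing cell is in the exposed row: 872 − 332 = 540.
So a = 540, b = 332, c = 884, d = 2822.
RR = [a/(a+b)] / [c/(c+d)] = (540/872) / (884/3706) = 0.61927/0.23853 = 2.59615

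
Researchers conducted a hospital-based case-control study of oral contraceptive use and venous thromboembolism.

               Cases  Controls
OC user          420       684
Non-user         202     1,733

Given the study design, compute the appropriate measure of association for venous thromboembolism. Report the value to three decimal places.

Cells: a = 420, b = 684, c = 202, d = 1733.
This is a hospital-based case-control study: participants were sampled on outcome status, so risks in the source population cannot be estimated directly — relative risk is not valid here. The odds ratio is the appropriate measure.
OR = (a·d)/(b·c) = (420 × 1733) / (684 × 202) = 727860 / 138168 = 5.26793

5.268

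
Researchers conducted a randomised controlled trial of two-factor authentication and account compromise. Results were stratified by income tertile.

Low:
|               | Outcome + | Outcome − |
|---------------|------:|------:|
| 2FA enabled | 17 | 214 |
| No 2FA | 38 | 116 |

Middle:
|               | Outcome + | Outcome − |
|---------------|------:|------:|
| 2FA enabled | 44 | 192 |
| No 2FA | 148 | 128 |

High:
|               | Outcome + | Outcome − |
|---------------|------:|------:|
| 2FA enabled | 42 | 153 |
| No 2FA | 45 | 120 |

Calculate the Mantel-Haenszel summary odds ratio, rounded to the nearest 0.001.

0.315

OR_MH = Σ(aᵢdᵢ/nᵢ) / Σ(bᵢcᵢ/nᵢ), where nᵢ is the stratum total.
Stratum 1 (Low): n = 385; a·d/n = 17·116/385 = 5.1221; b·c/n = 214·38/385 = 21.1221
Stratum 2 (Middle): n = 512; a·d/n = 44·128/512 = 11.0000; b·c/n = 192·148/512 = 55.5000
Stratum 3 (High): n = 360; a·d/n = 42·120/360 = 14.0000; b·c/n = 153·45/360 = 19.1250
OR_MH = (5.1221 + 11.0000 + 14.0000) / (21.1221 + 55.5000 + 19.1250) = 30.1221 / 95.7471 = 0.31460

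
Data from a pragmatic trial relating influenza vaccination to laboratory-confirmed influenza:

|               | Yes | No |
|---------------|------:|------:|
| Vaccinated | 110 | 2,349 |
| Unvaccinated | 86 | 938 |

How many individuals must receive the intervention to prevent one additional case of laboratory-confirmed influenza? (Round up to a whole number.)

26

Risk in treated group = 110/2459 = 0.04473; risk in control = 86/1024 = 0.08398.
Absolute risk reduction = 0.08398 − 0.04473 = 0.03925
NNT = 1 / ARR = 1 / 0.03925 = 25.477 → round up → 26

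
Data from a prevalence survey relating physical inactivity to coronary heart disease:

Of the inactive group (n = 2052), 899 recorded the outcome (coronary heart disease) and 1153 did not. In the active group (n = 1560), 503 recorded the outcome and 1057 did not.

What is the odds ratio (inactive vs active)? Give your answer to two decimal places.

1.64

From the description: a = 899, b = 1153, c = 503, d = 1057.
OR = (a·d)/(b·c) = (899 × 1057) / (1153 × 503) = 950243 / 579959 = 1.63847
The odds of coronary heart disease are about 1.64 times as high in the inactive group.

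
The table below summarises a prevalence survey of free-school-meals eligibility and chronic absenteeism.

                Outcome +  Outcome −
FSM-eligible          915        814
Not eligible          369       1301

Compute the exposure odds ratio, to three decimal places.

3.963

Cells: a = 915, b = 814, c = 369, d = 1301.
OR = (a·d)/(b·c) = (915 × 1301) / (814 × 369) = 1190415 / 300366 = 3.96321
The odds of chronic absenteeism are about 3.96 times as high in the fsm-eligible group.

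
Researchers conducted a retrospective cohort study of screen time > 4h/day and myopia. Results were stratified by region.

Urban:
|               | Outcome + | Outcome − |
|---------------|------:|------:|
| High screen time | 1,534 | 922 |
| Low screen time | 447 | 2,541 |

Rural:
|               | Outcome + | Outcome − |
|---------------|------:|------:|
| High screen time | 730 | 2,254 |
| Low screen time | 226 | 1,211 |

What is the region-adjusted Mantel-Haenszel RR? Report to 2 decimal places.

RR_MH = Σ(aᵢ·n₀ᵢ/nᵢ) / Σ(cᵢ·n₁ᵢ/nᵢ), with n₁ᵢ = aᵢ+bᵢ (exposed), n₀ᵢ = cᵢ+dᵢ (unexposed), nᵢ = n₁ᵢ+n₀ᵢ.
Stratum 1 (Urban): n₁ = 2456, n₀ = 2988, n = 5444; a·n₀/n = 1534·2988/5444 = 841.9530; c·n₁/n = 447·2456/5444 = 201.6591
Stratum 2 (Rural): n₁ = 2984, n₀ = 1437, n = 4421; a·n₀/n = 730·1437/4421 = 237.2789; c·n₁/n = 226·2984/4421 = 152.5411
RR_MH = (841.9530 + 237.2789) / (201.6591 + 152.5411) = 1079.2319 / 354.2001 = 3.04696

3.05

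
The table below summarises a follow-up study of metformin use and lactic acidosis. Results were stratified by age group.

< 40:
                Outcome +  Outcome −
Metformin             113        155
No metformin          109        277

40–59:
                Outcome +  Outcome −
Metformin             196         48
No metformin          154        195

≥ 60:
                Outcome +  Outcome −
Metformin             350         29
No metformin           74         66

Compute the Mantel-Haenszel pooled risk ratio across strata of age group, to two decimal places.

RR_MH = Σ(aᵢ·n₀ᵢ/nᵢ) / Σ(cᵢ·n₁ᵢ/nᵢ), with n₁ᵢ = aᵢ+bᵢ (exposed), n₀ᵢ = cᵢ+dᵢ (unexposed), nᵢ = n₁ᵢ+n₀ᵢ.
Stratum 1 (< 40): n₁ = 268, n₀ = 386, n = 654; a·n₀/n = 113·386/654 = 66.6942; c·n₁/n = 109·268/654 = 44.6667
Stratum 2 (40–59): n₁ = 244, n₀ = 349, n = 593; a·n₀/n = 196·349/593 = 115.3524; c·n₁/n = 154·244/593 = 63.3659
Stratum 3 (≥ 60): n₁ = 379, n₀ = 140, n = 519; a·n₀/n = 350·140/519 = 94.4123; c·n₁/n = 74·379/519 = 54.0385
RR_MH = (66.6942 + 115.3524 + 94.4123) / (44.6667 + 63.3659 + 54.0385) = 276.4590 / 162.0711 = 1.70579

1.71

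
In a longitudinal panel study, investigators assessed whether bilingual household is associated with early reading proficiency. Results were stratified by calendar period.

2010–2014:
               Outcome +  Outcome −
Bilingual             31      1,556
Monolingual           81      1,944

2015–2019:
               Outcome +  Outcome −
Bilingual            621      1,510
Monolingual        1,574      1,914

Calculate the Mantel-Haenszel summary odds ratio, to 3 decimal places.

0.498

OR_MH = Σ(aᵢdᵢ/nᵢ) / Σ(bᵢcᵢ/nᵢ), where nᵢ is the stratum total.
Stratum 1 (2010–2014): n = 3612; a·d/n = 31·1944/3612 = 16.6844; b·c/n = 1556·81/3612 = 34.8937
Stratum 2 (2015–2019): n = 5619; a·d/n = 621·1914/5619 = 211.5312; b·c/n = 1510·1574/5619 = 422.9827
OR_MH = (16.6844 + 211.5312) / (34.8937 + 422.9827) = 228.2156 / 457.8764 = 0.49842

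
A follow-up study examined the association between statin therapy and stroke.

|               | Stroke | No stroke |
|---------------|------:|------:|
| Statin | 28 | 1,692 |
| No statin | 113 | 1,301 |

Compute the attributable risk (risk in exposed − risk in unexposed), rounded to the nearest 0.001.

-0.064

Cells: a = 28, b = 1692, c = 113, d = 1301.
Risk in exposed = 28/1720 = 0.016279; risk in unexposed = 113/1414 = 0.079915.
Risk difference = 0.016279 − 0.079915 = -0.063636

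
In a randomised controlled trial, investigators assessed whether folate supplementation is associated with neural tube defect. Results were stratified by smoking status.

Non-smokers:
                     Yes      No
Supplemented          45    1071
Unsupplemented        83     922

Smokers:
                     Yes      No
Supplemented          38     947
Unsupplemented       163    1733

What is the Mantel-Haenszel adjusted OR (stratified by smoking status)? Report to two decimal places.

OR_MH = Σ(aᵢdᵢ/nᵢ) / Σ(bᵢcᵢ/nᵢ), where nᵢ is the stratum total.
Stratum 1 (Non-smokers): n = 2121; a·d/n = 45·922/2121 = 19.5615; b·c/n = 1071·83/2121 = 41.9109
Stratum 2 (Smokers): n = 2881; a·d/n = 38·1733/2881 = 22.8580; b·c/n = 947·163/2881 = 53.5790
OR_MH = (19.5615 + 22.8580) / (41.9109 + 53.5790) = 42.4196 / 95.4899 = 0.44423

0.44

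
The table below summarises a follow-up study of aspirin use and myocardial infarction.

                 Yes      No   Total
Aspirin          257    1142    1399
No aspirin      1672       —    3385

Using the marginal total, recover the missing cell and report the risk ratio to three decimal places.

The missing cell is in the unexposed row: 3385 − 1672 = 1713.
So a = 257, b = 1142, c = 1672, d = 1713.
RR = [a/(a+b)] / [c/(c+d)] = (257/1399) / (1672/3385) = 0.18370/0.49394 = 0.37191

0.372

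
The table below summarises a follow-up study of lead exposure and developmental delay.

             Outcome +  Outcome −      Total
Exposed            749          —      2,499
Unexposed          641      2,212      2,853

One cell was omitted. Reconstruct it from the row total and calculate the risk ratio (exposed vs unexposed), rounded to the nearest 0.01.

1.33

The missing cell is in the exposed row: 2499 − 749 = 1750.
So a = 749, b = 1750, c = 641, d = 2212.
RR = [a/(a+b)] / [c/(c+d)] = (749/2499) / (641/2853) = 0.29972/0.22468 = 1.33401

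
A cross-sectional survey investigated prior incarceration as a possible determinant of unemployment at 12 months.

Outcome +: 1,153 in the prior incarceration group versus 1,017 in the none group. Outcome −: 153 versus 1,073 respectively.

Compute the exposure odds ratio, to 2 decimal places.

From the description: a = 1153, b = 153, c = 1017, d = 1073.
OR = (a·d)/(b·c) = (1153 × 1073) / (153 × 1017) = 1237169 / 155601 = 7.95091
The odds of unemployment at 12 months are about 7.95 times as high in the prior incarceration group.

7.95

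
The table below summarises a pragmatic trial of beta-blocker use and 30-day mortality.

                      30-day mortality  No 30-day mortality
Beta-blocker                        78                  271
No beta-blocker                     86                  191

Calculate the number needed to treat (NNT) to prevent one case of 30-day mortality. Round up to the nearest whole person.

12

Risk in treated group = 78/349 = 0.22350; risk in control = 86/277 = 0.31047.
Absolute risk reduction = 0.31047 − 0.22350 = 0.08697
NNT = 1 / ARR = 1 / 0.08697 = 11.498 → round up → 12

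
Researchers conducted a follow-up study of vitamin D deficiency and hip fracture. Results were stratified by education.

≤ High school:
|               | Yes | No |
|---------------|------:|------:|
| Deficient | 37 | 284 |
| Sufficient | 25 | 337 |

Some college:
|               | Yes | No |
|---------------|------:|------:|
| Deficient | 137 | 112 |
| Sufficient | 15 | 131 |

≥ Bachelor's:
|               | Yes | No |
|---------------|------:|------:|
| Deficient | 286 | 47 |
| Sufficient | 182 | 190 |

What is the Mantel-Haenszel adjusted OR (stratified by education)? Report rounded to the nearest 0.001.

OR_MH = Σ(aᵢdᵢ/nᵢ) / Σ(bᵢcᵢ/nᵢ), where nᵢ is the stratum total.
Stratum 1 (≤ High school): n = 683; a·d/n = 37·337/683 = 18.2562; b·c/n = 284·25/683 = 10.3953
Stratum 2 (Some college): n = 395; a·d/n = 137·131/395 = 45.4354; b·c/n = 112·15/395 = 4.2532
Stratum 3 (≥ Bachelor's): n = 705; a·d/n = 286·190/705 = 77.0780; b·c/n = 47·182/705 = 12.1333
OR_MH = (18.2562 + 45.4354 + 77.0780) / (10.3953 + 4.2532 + 12.1333) = 140.7697 / 26.7818 = 5.25617

5.256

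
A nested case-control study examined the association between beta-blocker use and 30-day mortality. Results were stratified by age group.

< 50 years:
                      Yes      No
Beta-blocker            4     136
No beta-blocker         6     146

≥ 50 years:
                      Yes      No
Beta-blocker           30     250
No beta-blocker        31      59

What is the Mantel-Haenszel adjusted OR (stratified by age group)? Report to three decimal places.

0.286

OR_MH = Σ(aᵢdᵢ/nᵢ) / Σ(bᵢcᵢ/nᵢ), where nᵢ is the stratum total.
Stratum 1 (< 50 years): n = 292; a·d/n = 4·146/292 = 2.0000; b·c/n = 136·6/292 = 2.7945
Stratum 2 (≥ 50 years): n = 370; a·d/n = 30·59/370 = 4.7838; b·c/n = 250·31/370 = 20.9459
OR_MH = (2.0000 + 4.7838) / (2.7945 + 20.9459) = 6.7838 / 23.7405 = 0.28575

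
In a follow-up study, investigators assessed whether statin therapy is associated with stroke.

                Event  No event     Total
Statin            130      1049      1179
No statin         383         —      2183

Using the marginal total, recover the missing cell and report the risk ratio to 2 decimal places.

0.63

The missing cell is in the unexposed row: 2183 − 383 = 1800.
So a = 130, b = 1049, c = 383, d = 1800.
RR = [a/(a+b)] / [c/(c+d)] = (130/1179) / (383/2183) = 0.11026/0.17545 = 0.62847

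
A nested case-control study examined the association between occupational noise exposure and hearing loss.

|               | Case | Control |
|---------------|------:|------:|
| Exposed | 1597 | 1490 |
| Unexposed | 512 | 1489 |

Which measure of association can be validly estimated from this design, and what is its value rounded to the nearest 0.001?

Cells: a = 1597, b = 1490, c = 512, d = 1489.
This is a nested case-control study: participants were sampled on outcome status, so risks in the source population cannot be estimated directly — relative risk is not valid here. The odds ratio is the appropriate measure.
OR = (a·d)/(b·c) = (1597 × 1489) / (1490 × 512) = 2377933 / 762880 = 3.11705

3.117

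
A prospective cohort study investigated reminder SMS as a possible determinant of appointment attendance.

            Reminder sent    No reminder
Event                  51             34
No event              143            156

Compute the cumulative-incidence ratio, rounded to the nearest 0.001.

1.469

Reading the table with exposure as columns: a = 51 (Reminder sent, case), b = 143 (Reminder sent, non-case), c = 34 (No reminder, case), d = 156.
Risk in exposed = 51/194 = 0.26289; risk in unexposed = 34/190 = 0.17895.
RR = 0.26289 / 0.17895 = 1.46907
The risk among the exposed is 1.47 times that among the unexposed.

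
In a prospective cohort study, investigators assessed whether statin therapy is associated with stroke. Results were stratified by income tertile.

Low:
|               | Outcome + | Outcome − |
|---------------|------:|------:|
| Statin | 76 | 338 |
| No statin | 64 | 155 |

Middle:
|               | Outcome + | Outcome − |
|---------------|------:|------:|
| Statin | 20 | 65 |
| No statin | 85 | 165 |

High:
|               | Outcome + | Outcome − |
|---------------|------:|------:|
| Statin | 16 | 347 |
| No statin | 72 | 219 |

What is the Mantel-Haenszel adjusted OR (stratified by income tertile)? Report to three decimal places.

0.381

OR_MH = Σ(aᵢdᵢ/nᵢ) / Σ(bᵢcᵢ/nᵢ), where nᵢ is the stratum total.
Stratum 1 (Low): n = 633; a·d/n = 76·155/633 = 18.6098; b·c/n = 338·64/633 = 34.1738
Stratum 2 (Middle): n = 335; a·d/n = 20·165/335 = 9.8507; b·c/n = 65·85/335 = 16.4925
Stratum 3 (High): n = 654; a·d/n = 16·219/654 = 5.3578; b·c/n = 347·72/654 = 38.2018
OR_MH = (18.6098 + 9.8507 + 5.3578) / (34.1738 + 16.4925 + 38.2018) = 33.8183 / 88.8681 = 0.38055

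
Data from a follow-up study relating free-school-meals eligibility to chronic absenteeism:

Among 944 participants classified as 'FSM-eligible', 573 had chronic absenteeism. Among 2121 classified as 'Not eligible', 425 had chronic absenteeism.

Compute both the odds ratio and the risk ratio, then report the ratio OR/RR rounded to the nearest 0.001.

2.035

From the description: a = 573, b = 371, c = 425, d = 1696.
OR = (573·1696)/(371·425) = 971808/157675 = 6.16336
Risk in exposed = 573/944 = 0.60699; risk in unexposed = 425/2121 = 0.20038; RR = 3.02924
OR/RR = 6.16336 / 3.02924 = 2.03462
The outcome is not rare, so the OR lies further from 1 than the RR.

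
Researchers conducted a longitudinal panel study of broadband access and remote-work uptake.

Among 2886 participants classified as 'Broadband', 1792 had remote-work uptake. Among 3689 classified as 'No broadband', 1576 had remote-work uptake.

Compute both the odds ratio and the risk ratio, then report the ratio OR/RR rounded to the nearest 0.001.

1.511

From the description: a = 1792, b = 1094, c = 1576, d = 2113.
OR = (1792·2113)/(1094·1576) = 3786496/1724144 = 2.19616
Risk in exposed = 1792/2886 = 0.62093; risk in unexposed = 1576/3689 = 0.42722; RR = 1.45343
OR/RR = 2.19616 / 1.45343 = 1.51102
The outcome is not rare, so the OR lies further from 1 than the RR.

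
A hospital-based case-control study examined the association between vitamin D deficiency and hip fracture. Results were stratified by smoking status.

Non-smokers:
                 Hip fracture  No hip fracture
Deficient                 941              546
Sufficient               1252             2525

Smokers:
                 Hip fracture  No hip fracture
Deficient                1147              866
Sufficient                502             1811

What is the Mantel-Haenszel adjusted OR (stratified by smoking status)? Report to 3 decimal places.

4.044

OR_MH = Σ(aᵢdᵢ/nᵢ) / Σ(bᵢcᵢ/nᵢ), where nᵢ is the stratum total.
Stratum 1 (Non-smokers): n = 5264; a·d/n = 941·2525/5264 = 451.3725; b·c/n = 546·1252/5264 = 129.8617
Stratum 2 (Smokers): n = 4326; a·d/n = 1147·1811/4326 = 480.1704; b·c/n = 866·502/4326 = 100.4928
OR_MH = (451.3725 + 480.1704) / (129.8617 + 100.4928) = 931.5429 / 230.3545 = 4.04395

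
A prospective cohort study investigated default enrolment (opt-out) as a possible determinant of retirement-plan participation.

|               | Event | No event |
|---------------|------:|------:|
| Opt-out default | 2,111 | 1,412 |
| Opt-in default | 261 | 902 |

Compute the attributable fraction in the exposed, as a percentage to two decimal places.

Cells: a = 2111, b = 1412, c = 261, d = 902.
Risk in exposed = 2111/3523 = 0.59921; risk in unexposed = 261/1163 = 0.22442.
RR = 0.59921/0.22442 = 2.67002
AR% = (RR − 1)/RR × 100 = (2.67002 − 1)/2.67002 × 100 = 62.5471%

62.55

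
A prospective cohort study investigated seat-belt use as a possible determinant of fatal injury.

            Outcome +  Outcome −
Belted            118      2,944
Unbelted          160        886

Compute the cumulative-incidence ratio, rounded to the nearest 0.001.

Cells: a = 118, b = 2944, c = 160, d = 886.
Risk in exposed = 118/3062 = 0.03854; risk in unexposed = 160/1046 = 0.15296.
RR = 0.03854 / 0.15296 = 0.25194
The risk is 75% lower among the exposed than among the unexposed.

0.252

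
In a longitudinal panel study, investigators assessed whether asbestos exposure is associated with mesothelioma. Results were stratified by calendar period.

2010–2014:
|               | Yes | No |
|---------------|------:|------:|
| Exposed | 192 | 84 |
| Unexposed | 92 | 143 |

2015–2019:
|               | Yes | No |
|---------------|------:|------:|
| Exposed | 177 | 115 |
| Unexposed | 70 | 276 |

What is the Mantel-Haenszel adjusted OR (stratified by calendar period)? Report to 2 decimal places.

OR_MH = Σ(aᵢdᵢ/nᵢ) / Σ(bᵢcᵢ/nᵢ), where nᵢ is the stratum total.
Stratum 1 (2010–2014): n = 511; a·d/n = 192·143/511 = 53.7299; b·c/n = 84·92/511 = 15.1233
Stratum 2 (2015–2019): n = 638; a·d/n = 177·276/638 = 76.5705; b·c/n = 115·70/638 = 12.6176
OR_MH = (53.7299 + 76.5705) / (15.1233 + 12.6176) = 130.3005 / 27.7408 = 4.69706

4.70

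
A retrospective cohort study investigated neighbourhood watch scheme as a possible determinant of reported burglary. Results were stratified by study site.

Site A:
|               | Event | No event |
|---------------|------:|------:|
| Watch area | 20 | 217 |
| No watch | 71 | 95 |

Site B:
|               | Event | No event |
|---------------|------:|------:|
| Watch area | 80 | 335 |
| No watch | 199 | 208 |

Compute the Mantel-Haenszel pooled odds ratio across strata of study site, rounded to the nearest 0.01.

0.21

OR_MH = Σ(aᵢdᵢ/nᵢ) / Σ(bᵢcᵢ/nᵢ), where nᵢ is the stratum total.
Stratum 1 (Site A): n = 403; a·d/n = 20·95/403 = 4.7146; b·c/n = 217·71/403 = 38.2308
Stratum 2 (Site B): n = 822; a·d/n = 80·208/822 = 20.2433; b·c/n = 335·199/822 = 81.1010
OR_MH = (4.7146 + 20.2433) / (38.2308 + 81.1010) = 24.9579 / 119.3317 = 0.20915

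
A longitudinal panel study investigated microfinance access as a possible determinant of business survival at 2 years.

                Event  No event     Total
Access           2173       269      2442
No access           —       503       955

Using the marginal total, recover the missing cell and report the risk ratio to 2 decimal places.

1.88

The missing cell is in the unexposed row: 955 − 503 = 452.
So a = 2173, b = 269, c = 452, d = 503.
RR = [a/(a+b)] / [c/(c+d)] = (2173/2442) / (452/955) = 0.88984/0.47330 = 1.88009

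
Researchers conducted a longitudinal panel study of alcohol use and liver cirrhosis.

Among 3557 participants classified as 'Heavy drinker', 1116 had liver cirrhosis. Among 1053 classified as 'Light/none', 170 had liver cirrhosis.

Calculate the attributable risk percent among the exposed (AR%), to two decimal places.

From the description: a = 1116, b = 2441, c = 170, d = 883.
Risk in exposed = 1116/3557 = 0.31375; risk in unexposed = 170/1053 = 0.16144.
RR = 0.31375/0.16144 = 1.94339
AR% = (RR − 1)/RR × 100 = (1.94339 − 1)/1.94339 × 100 = 48.5435%

48.54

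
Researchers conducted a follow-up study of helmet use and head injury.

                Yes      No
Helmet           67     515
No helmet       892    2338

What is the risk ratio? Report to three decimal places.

0.417

Cells: a = 67, b = 515, c = 892, d = 2338.
Risk in exposed = 67/582 = 0.11512; risk in unexposed = 892/3230 = 0.27616.
RR = 0.11512 / 0.27616 = 0.41686
The risk is 58% lower among the exposed than among the unexposed.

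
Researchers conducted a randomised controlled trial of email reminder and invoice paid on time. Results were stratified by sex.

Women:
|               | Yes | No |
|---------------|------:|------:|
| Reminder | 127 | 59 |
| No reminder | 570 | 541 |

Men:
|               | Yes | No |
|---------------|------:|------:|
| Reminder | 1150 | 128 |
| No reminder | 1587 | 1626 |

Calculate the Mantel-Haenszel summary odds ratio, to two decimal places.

OR_MH = Σ(aᵢdᵢ/nᵢ) / Σ(bᵢcᵢ/nᵢ), where nᵢ is the stratum total.
Stratum 1 (Women): n = 1297; a·d/n = 127·541/1297 = 52.9738; b·c/n = 59·570/1297 = 25.9291
Stratum 2 (Men): n = 4491; a·d/n = 1150·1626/4491 = 416.3661; b·c/n = 128·1587/4491 = 45.2318
OR_MH = (52.9738 + 416.3661) / (25.9291 + 45.2318) = 469.3399 / 71.1609 = 6.59548

6.60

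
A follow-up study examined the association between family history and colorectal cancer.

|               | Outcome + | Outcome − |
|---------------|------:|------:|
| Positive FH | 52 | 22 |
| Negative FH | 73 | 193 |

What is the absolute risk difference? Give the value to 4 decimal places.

0.4283

Cells: a = 52, b = 22, c = 73, d = 193.
Risk in exposed = 52/74 = 0.702703; risk in unexposed = 73/266 = 0.274436.
Risk difference = 0.702703 − 0.274436 = 0.428267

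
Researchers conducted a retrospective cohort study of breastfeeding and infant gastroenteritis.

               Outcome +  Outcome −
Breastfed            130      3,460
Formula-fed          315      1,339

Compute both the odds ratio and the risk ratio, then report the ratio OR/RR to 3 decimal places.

Cells: a = 130, b = 3460, c = 315, d = 1339.
OR = (130·1339)/(3460·315) = 174070/1089900 = 0.15971
Risk in exposed = 130/3590 = 0.03621; risk in unexposed = 315/1654 = 0.19045; RR = 0.19014
OR/RR = 0.15971 / 0.19014 = 0.83997
The outcome is not rare, so the OR lies further from 1 than the RR.

0.840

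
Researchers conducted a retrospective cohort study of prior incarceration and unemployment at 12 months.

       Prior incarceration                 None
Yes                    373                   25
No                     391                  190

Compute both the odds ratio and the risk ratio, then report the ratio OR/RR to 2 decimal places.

1.73

Reading the table with exposure as columns: a = 373 (Prior incarceration, case), b = 391 (Prior incarceration, non-case), c = 25 (None, case), d = 190.
OR = (373·190)/(391·25) = 70870/9775 = 7.25013
Risk in exposed = 373/764 = 0.48822; risk in unexposed = 25/215 = 0.11628; RR = 4.19869
OR/RR = 7.25013 / 4.19869 = 1.72676
The outcome is not rare, so the OR lies further from 1 than the RR.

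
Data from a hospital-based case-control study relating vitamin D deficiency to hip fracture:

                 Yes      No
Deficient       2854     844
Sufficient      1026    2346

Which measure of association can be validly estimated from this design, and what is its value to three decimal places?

7.732

Cells: a = 2854, b = 844, c = 1026, d = 2346.
This is a hospital-based case-control study: participants were sampled on outcome status, so risks in the source population cannot be estimated directly — relative risk is not valid here. The odds ratio is the appropriate measure.
OR = (a·d)/(b·c) = (2854 × 2346) / (844 × 1026) = 6695484 / 865944 = 7.73201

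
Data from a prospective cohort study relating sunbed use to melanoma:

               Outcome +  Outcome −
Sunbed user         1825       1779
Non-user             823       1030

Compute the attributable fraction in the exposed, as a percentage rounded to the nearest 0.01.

12.29

Cells: a = 1825, b = 1779, c = 823, d = 1030.
Risk in exposed = 1825/3604 = 0.50638; risk in unexposed = 823/1853 = 0.44414.
RR = 0.50638/0.44414 = 1.14013
AR% = (RR − 1)/RR × 100 = (1.14013 − 1)/1.14013 × 100 = 12.2906%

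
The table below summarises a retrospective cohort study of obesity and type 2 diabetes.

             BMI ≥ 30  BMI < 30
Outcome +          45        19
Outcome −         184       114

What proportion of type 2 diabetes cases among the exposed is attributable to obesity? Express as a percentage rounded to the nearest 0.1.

Reading the table with exposure as columns: a = 45 (BMI ≥ 30, case), b = 184 (BMI ≥ 30, non-case), c = 19 (BMI < 30, case), d = 114.
Risk in exposed = 45/229 = 0.19651; risk in unexposed = 19/133 = 0.14286.
RR = 0.19651/0.14286 = 1.37555
AR% = (RR − 1)/RR × 100 = (1.37555 − 1)/1.37555 × 100 = 27.3016%

27.3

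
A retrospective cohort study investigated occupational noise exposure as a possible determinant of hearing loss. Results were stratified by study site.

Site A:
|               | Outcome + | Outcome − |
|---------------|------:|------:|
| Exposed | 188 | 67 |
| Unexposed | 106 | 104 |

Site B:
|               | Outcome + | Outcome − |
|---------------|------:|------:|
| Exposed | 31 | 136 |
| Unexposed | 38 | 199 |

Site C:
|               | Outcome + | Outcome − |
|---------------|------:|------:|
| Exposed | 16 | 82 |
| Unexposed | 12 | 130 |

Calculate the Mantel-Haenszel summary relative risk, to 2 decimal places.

RR_MH = Σ(aᵢ·n₀ᵢ/nᵢ) / Σ(cᵢ·n₁ᵢ/nᵢ), with n₁ᵢ = aᵢ+bᵢ (exposed), n₀ᵢ = cᵢ+dᵢ (unexposed), nᵢ = n₁ᵢ+n₀ᵢ.
Stratum 1 (Site A): n₁ = 255, n₀ = 210, n = 465; a·n₀/n = 188·210/465 = 84.9032; c·n₁/n = 106·255/465 = 58.1290
Stratum 2 (Site B): n₁ = 167, n₀ = 237, n = 404; a·n₀/n = 31·237/404 = 18.1856; c·n₁/n = 38·167/404 = 15.7079
Stratum 3 (Site C): n₁ = 98, n₀ = 142, n = 240; a·n₀/n = 16·142/240 = 9.4667; c·n₁/n = 12·98/240 = 4.9000
RR_MH = (84.9032 + 18.1856 + 9.4667) / (58.1290 + 15.7079 + 4.9000) = 112.5555 / 78.7370 = 1.42951

1.43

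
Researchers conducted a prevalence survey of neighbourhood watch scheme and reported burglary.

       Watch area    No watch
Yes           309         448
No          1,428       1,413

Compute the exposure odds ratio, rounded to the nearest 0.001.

Reading the table with exposure as columns: a = 309 (Watch area, case), b = 1428 (Watch area, non-case), c = 448 (No watch, case), d = 1413.
OR = (a·d)/(b·c) = (309 × 1413) / (1428 × 448) = 436617 / 639744 = 0.68249
Exposure is associated with lower odds of reported burglary (OR = 0.68 < 1).

0.682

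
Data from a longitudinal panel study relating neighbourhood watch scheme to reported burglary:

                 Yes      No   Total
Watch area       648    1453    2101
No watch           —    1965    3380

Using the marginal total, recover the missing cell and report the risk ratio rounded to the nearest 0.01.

The missing cell is in the unexposed row: 3380 − 1965 = 1415.
So a = 648, b = 1453, c = 1415, d = 1965.
RR = [a/(a+b)] / [c/(c+d)] = (648/2101) / (1415/3380) = 0.30842/0.41864 = 0.73673

0.74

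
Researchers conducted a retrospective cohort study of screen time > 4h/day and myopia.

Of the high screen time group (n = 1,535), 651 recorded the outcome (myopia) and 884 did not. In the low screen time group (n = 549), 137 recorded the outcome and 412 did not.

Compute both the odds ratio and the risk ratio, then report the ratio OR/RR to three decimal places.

From the description: a = 651, b = 884, c = 137, d = 412.
OR = (651·412)/(884·137) = 268212/121108 = 2.21465
Risk in exposed = 651/1535 = 0.42410; risk in unexposed = 137/549 = 0.24954; RR = 1.69951
OR/RR = 2.21465 / 1.69951 = 1.30311
The outcome is not rare, so the OR lies further from 1 than the RR.

1.303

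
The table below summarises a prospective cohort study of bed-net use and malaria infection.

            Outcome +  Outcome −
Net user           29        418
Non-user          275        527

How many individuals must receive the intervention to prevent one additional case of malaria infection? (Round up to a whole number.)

4

Risk in treated group = 29/447 = 0.06488; risk in control = 275/802 = 0.34289.
Absolute risk reduction = 0.34289 − 0.06488 = 0.27802
NNT = 1 / ARR = 1 / 0.27802 = 3.597 → round up → 4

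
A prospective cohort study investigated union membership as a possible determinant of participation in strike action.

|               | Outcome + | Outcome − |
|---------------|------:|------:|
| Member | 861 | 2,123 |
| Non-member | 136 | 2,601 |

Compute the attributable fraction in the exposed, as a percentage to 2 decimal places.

Cells: a = 861, b = 2123, c = 136, d = 2601.
Risk in exposed = 861/2984 = 0.28854; risk in unexposed = 136/2737 = 0.04969.
RR = 0.28854/0.04969 = 5.80684
AR% = (RR − 1)/RR × 100 = (5.80684 − 1)/5.80684 × 100 = 82.7789%

82.78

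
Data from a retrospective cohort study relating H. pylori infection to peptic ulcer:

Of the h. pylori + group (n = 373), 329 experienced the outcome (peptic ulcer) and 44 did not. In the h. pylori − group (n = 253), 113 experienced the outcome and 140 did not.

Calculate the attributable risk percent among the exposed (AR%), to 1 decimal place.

49.4

From the description: a = 329, b = 44, c = 113, d = 140.
Risk in exposed = 329/373 = 0.88204; risk in unexposed = 113/253 = 0.44664.
RR = 0.88204/0.44664 = 1.97483
AR% = (RR − 1)/RR × 100 = (1.97483 − 1)/1.97483 × 100 = 49.3627%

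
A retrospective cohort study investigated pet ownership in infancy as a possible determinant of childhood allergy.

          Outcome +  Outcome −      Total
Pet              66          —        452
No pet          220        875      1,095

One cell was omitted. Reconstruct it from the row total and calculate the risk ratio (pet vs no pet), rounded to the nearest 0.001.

0.727

The missing cell is in the exposed row: 452 − 66 = 386.
So a = 66, b = 386, c = 220, d = 875.
RR = [a/(a+b)] / [c/(c+d)] = (66/452) / (220/1095) = 0.14602/0.20091 = 0.72677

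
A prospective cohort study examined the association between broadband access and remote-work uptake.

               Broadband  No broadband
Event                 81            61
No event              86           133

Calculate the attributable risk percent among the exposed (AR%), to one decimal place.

Reading the table with exposure as columns: a = 81 (Broadband, case), b = 86 (Broadband, non-case), c = 61 (No broadband, case), d = 133.
Risk in exposed = 81/167 = 0.48503; risk in unexposed = 61/194 = 0.31443.
RR = 0.48503/0.31443 = 1.54255
AR% = (RR − 1)/RR × 100 = (1.54255 − 1)/1.54255 × 100 = 35.1725%

35.2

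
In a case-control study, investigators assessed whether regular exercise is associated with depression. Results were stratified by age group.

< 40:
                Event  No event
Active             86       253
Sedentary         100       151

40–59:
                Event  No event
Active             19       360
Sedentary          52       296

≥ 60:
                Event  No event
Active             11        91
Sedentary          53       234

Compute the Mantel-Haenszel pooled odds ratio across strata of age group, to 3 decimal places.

OR_MH = Σ(aᵢdᵢ/nᵢ) / Σ(bᵢcᵢ/nᵢ), where nᵢ is the stratum total.
Stratum 1 (< 40): n = 590; a·d/n = 86·151/590 = 22.0102; b·c/n = 253·100/590 = 42.8814
Stratum 2 (40–59): n = 727; a·d/n = 19·296/727 = 7.7359; b·c/n = 360·52/727 = 25.7497
Stratum 3 (≥ 60): n = 389; a·d/n = 11·234/389 = 6.6170; b·c/n = 91·53/389 = 12.3985
OR_MH = (22.0102 + 7.7359 + 6.6170) / (42.8814 + 25.7497 + 12.3985) = 36.3630 / 81.0295 = 0.44876

0.449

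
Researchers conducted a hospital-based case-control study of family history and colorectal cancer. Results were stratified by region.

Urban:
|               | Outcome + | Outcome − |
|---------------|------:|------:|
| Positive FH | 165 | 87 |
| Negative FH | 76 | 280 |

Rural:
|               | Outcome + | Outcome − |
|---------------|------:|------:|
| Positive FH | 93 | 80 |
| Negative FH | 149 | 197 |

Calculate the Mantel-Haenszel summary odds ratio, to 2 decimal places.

3.29

OR_MH = Σ(aᵢdᵢ/nᵢ) / Σ(bᵢcᵢ/nᵢ), where nᵢ is the stratum total.
Stratum 1 (Urban): n = 608; a·d/n = 165·280/608 = 75.9868; b·c/n = 87·76/608 = 10.8750
Stratum 2 (Rural): n = 519; a·d/n = 93·197/519 = 35.3006; b·c/n = 80·149/519 = 22.9672
OR_MH = (75.9868 + 35.3006) / (10.8750 + 22.9672) = 111.2874 / 33.8422 = 3.28842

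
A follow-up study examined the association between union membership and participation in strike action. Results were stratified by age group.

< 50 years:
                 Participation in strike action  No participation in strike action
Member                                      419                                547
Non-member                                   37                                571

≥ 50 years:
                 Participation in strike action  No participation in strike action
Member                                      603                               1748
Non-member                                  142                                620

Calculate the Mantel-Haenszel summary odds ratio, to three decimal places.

OR_MH = Σ(aᵢdᵢ/nᵢ) / Σ(bᵢcᵢ/nᵢ), where nᵢ is the stratum total.
Stratum 1 (< 50 years): n = 1574; a·d/n = 419·571/1574 = 152.0006; b·c/n = 547·37/1574 = 12.8583
Stratum 2 (≥ 50 years): n = 3113; a·d/n = 603·620/3113 = 120.0964; b·c/n = 1748·142/3113 = 79.7353
OR_MH = (152.0006 + 120.0964) / (12.8583 + 79.7353) = 272.0970 / 92.5936 = 2.93861

2.939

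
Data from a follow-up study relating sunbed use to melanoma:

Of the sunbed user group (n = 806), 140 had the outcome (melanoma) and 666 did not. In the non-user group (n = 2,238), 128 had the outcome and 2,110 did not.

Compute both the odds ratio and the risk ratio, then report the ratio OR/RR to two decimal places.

1.14

From the description: a = 140, b = 666, c = 128, d = 2110.
OR = (140·2110)/(666·128) = 295400/85248 = 3.46518
Risk in exposed = 140/806 = 0.17370; risk in unexposed = 128/2238 = 0.05719; RR = 3.03699
OR/RR = 3.46518 / 3.03699 = 1.14099
The outcome is not rare, so the OR lies further from 1 than the RR.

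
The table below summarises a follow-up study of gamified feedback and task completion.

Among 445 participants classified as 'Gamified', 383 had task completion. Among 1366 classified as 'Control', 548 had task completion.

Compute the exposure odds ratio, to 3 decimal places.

From the description: a = 383, b = 62, c = 548, d = 818.
OR = (a·d)/(b·c) = (383 × 818) / (62 × 548) = 313294 / 33976 = 9.22104
The odds of task completion are about 9.22 times as high in the gamified group.

9.221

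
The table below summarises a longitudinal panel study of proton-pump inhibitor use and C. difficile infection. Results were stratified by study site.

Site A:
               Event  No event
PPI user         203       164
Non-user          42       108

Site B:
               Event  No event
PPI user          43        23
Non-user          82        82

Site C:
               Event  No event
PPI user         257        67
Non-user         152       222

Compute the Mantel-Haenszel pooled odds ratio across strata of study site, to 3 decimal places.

OR_MH = Σ(aᵢdᵢ/nᵢ) / Σ(bᵢcᵢ/nᵢ), where nᵢ is the stratum total.
Stratum 1 (Site A): n = 517; a·d/n = 203·108/517 = 42.4062; b·c/n = 164·42/517 = 13.3230
Stratum 2 (Site B): n = 230; a·d/n = 43·82/230 = 15.3304; b·c/n = 23·82/230 = 8.2000
Stratum 3 (Site C): n = 698; a·d/n = 257·222/698 = 81.7393; b·c/n = 67·152/698 = 14.5903
OR_MH = (42.4062 + 15.3304 + 81.7393) / (13.3230 + 8.2000 + 14.5903) = 139.4759 / 36.1133 = 3.86218

3.862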